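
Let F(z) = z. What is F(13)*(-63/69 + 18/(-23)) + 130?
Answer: 2483/23 ≈ 107.96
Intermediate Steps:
F(13)*(-63/69 + 18/(-23)) + 130 = 13*(-63/69 + 18/(-23)) + 130 = 13*(-63*1/69 + 18*(-1/23)) + 130 = 13*(-21/23 - 18/23) + 130 = 13*(-39/23) + 130 = -507/23 + 130 = 2483/23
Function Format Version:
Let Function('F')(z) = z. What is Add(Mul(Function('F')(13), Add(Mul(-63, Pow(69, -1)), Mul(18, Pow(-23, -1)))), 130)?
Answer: Rational(2483, 23) ≈ 107.96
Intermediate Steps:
Add(Mul(Function('F')(13), Add(Mul(-63, Pow(69, -1)), Mul(18, Pow(-23, -1)))), 130) = Add(Mul(13, Add(Mul(-63, Pow(69, -1)), Mul(18, Pow(-23, -1)))), 130) = Add(Mul(13, Add(Mul(-63, Rational(1, 69)), Mul(18, Rational(-1, 23)))), 130) = Add(Mul(13, Add(Rational(-21, 23), Rational(-18, 23))), 130) = Add(Mul(13, Rational(-39, 23)), 130) = Add(Rational(-507, 23), 130) = Rational(2483, 23)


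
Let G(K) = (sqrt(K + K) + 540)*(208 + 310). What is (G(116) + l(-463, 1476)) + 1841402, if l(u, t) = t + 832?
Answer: 2123430 + 1036*sqrt(58) ≈ 2.1313e+6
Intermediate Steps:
G(K) = 279720 + 518*sqrt(2)*sqrt(K) (G(K) = (sqrt(2*K) + 540)*518 = (sqrt(2)*sqrt(K) + 540)*518 = (540 + sqrt(2)*sqrt(K))*518 = 279720 + 518*sqrt(2)*sqrt(K))
l(u, t) = 832 + t
(G(116) + l(-463, 1476)) + 1841402 = ((279720 + 518*sqrt(2)*sqrt(116)) + (832 + 1476)) + 1841402 = ((279720 + 518*sqrt(2)*(2*sqrt(29))) + 2308) + 1841402 = ((279720 + 1036*sqrt(58)) + 2308) + 1841402 = (282028 + 1036*sqrt(58)) + 1841402 = 2123430 + 1036*sqrt(58)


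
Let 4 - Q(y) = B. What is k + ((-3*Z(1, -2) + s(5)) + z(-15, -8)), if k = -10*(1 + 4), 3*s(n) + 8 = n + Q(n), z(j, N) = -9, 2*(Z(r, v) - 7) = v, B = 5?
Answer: -235/3 ≈ -78.333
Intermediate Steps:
Z(r, v) = 7 + v/2
Q(y) = -1 (Q(y) = 4 - 1*5 = 4 - 5 = -1)
s(n) = -3 + n/3 (s(n) = -8/3 + (n - 1)/3 = -8/3 + (-1 + n)/3 = -8/3 + (-⅓ + n/3) = -3 + n/3)
k = -50 (k = -10*5 = -50)
k + ((-3*Z(1, -2) + s(5)) + z(-15, -8)) = -50 + ((-3*(7 + (½)*(-2)) + (-3 + (⅓)*5)) - 9) = -50 + ((-3*(7 - 1) + (-3 + 5/3)) - 9) = -50 + ((-3*6 - 4/3) - 9) = -50 + ((-18 - 4/3) - 9) = -50 + (-58/3 - 9) = -50 - 85/3 = -235/3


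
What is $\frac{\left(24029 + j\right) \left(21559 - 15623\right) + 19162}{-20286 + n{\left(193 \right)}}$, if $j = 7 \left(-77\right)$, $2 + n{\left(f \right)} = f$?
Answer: $- \frac{139455802}{20095} \approx -6939.8$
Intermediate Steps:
$n{\left(f \right)} = -2 + f$
$j = -539$
$\frac{\left(24029 + j\right) \left(21559 - 15623\right) + 19162}{-20286 + n{\left(193 \right)}} = \frac{\left(24029 - 539\right) \left(21559 - 15623\right) + 19162}{-20286 + \left(-2 + 193\right)} = \frac{23490 \cdot 5936 + 19162}{-20286 + 191} = \frac{139436640 + 19162}{-20095} = 139455802 \left(- \frac{1}{20095}\right) = - \frac{139455802}{20095}$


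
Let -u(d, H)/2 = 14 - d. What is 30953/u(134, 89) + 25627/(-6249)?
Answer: 20808313/166640 ≈ 124.87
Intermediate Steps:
u(d, H) = -28 + 2*d (u(d, H) = -2*(14 - d) = -28 + 2*d)
30953/u(134, 89) + 25627/(-6249) = 30953/(-28 + 2*134) + 25627/(-6249) = 30953/(-28 + 268) + 25627*(-1/6249) = 30953/240 - 25627/6249 = 20808313/166640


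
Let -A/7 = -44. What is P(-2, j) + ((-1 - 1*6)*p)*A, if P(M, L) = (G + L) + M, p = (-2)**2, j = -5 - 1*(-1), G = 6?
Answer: -8624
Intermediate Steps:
j = -4 (j = -5 + 1 = -4)
p = 4
P(M, L) = 6 + L + M (P(M, L) = (6 + L) + M = 6 + L + M)
A = 308 (A = -7*(-44) = 308)
P(-2, j) + ((-1 - 1*6)*p)*A = (6 - 4 - 2) + ((-1 - 1*6)*4)*308 = 0 + ((-1 - 6)*4)*308 = 0 - 7*4*308 = 0 - 28*308 = 0 - 8624 = -8624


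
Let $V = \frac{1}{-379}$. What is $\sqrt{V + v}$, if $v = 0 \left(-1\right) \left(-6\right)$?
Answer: $\frac{i \sqrt{379}}{379} \approx 0.051367 i$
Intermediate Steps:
$v = 0$ ($v = 0 \left(-6\right) = 0$)
$V = - \frac{1}{379} \approx -0.0026385$
$\sqrt{V + v} = \sqrt{- \frac{1}{379} + 0} = \sqrt{- \frac{1}{379}} = \frac{i \sqrt{379}}{379}$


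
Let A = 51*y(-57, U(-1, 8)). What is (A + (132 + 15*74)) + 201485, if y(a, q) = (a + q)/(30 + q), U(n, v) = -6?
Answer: 1620745/8 ≈ 2.0259e+5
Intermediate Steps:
y(a, q) = (a + q)/(30 + q)
A = -1071/8 (A = 51*((-57 - 6)/(30 - 6)) = 51*(-63/24) = 51*((1/24)*(-63)) = 51*(-21/8) = -1071/8 ≈ -133.88)
(A + (132 + 15*74)) + 201485 = (-1071/8 + (132 + 15*74)) + 201485 = (-1071/8 + (132 + 1110)) + 201485 = (-1071/8 + 1242) + 201485 = 8865/8 + 201485 = 1620745/8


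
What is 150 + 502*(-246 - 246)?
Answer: -246834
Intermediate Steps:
150 + 502*(-246 - 246) = 150 + 502*(-492) = 150 - 246984 = -246834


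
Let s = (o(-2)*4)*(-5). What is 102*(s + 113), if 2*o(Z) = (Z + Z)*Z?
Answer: 3366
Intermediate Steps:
o(Z) = Z² (o(Z) = ((Z + Z)*Z)/2 = ((2*Z)*Z)/2 = (2*Z²)/2 = Z²)
s = -80 (s = ((-2)²*4)*(-5) = (4*4)*(-5) = 16*(-5) = -80)
102*(s + 113) = 102*(-80 + 113) = 102*33 = 3366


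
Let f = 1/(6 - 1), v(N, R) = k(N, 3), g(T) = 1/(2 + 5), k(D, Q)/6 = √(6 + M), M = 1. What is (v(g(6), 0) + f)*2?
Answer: ⅖ + 12*√7 ≈ 32.149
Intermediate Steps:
k(D, Q) = 6*√7 (k(D, Q) = 6*√(6 + 1) = 6*√7)
g(T) = ⅐ (g(T) = 1/7 = ⅐)
v(N, R) = 6*√7
f = ⅕ (f = 1/5 = ⅕ ≈ 0.20000)
(v(g(6), 0) + f)*2 = (6*√7 + ⅕)*2 = (⅕ + 6*√7)*2 = ⅖ + 12*√7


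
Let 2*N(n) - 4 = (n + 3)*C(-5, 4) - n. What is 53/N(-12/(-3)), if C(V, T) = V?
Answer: -106/35 ≈ -3.0286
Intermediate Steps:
N(n) = -11/2 - 3*n (N(n) = 2 + ((n + 3)*(-5) - n)/2 = 2 + ((3 + n)*(-5) - n)/2 = 2 + ((-15 - 5*n) - n)/2 = 2 + (-15 - 6*n)/2 = 2 + (-15/2 - 3*n) = -11/2 - 3*n)
53/N(-12/(-3)) = 53/(-11/2 - (-36)/(-3)) = 53/(-11/2 - (-36)*(-1)/3) = 53/(-11/2 - 3*4) = 53/(-11/2 - 12) = 53/(-35/2) = -2/35*53 = -106/35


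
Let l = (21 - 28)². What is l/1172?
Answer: 49/1172 ≈ 0.041809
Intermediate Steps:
l = 49 (l = (-7)² = 49)
l/1172 = 49/1172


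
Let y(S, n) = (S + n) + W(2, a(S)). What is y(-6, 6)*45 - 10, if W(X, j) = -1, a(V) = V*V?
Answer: -55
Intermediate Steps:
a(V) = V**2
y(S, n) = -1 + S + n (y(S, n) = (S + n) - 1 = -1 + S + n)
y(-6, 6)*45 - 10 = (-1 - 6 + 6)*45 - 10 = -1*45 - 10 = -45 - 10 = -55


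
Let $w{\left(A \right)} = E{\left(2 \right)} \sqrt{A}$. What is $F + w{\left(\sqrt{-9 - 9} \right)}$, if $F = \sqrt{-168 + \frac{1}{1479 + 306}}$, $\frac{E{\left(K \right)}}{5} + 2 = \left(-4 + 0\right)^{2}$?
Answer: $\frac{i \sqrt{535284015}}{1785} + 70 \sqrt[4]{2} \sqrt{3} \sqrt{i} \approx 101.95 + 114.91 i$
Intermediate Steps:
$E{\left(K \right)} = 70$ ($E{\left(K \right)} = -10 + 5 \left(-4 + 0\right)^{2} = -10 + 5 \left(-4\right)^{2} = -10 + 5 \cdot 16 = -10 + 80 = 70$)
$F = \frac{i \sqrt{535284015}}{1785}$ ($F = \sqrt{-168 + \frac{1}{1785}} = \sqrt{- \frac{299879}{1785}} = \frac{i \sqrt{535284015}}{1785} \approx 12.961 i$)
$w{\left(A \right)} = 70 \sqrt{A}$
$F + w{\left(\sqrt{-9 - 9} \right)} = \frac{i \sqrt{535284015}}{1785} + 70 \sqrt{\sqrt{-9 - 9}} = \frac{i \sqrt{535284015}}{1785} + 70 \sqrt{\sqrt{-18}} = \frac{i \sqrt{535284015}}{1785} + 70 \sqrt{3 i \sqrt{2}} = \frac{i \sqrt{535284015}}{1785} + 70 \sqrt[4]{2} \sqrt{3} \sqrt{i}$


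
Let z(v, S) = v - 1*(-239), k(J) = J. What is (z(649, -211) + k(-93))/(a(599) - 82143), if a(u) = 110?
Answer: -795/82033 ≈ -0.0096912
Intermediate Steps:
z(v, S) = 239 + v (z(v, S) = v + 239 = 239 + v)
(z(649, -211) + k(-93))/(a(599) - 82143) = ((239 + 649) - 93)/(110 - 82143) = (888 - 93)/(-82033) = 795*(-1/82033) = -795/82033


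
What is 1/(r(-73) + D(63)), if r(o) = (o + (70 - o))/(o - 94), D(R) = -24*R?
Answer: -167/252574 ≈ -0.00066119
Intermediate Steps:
r(o) = 70/(-94 + o)
1/(r(-73) + D(63)) = 1/(70/(-94 - 73) - 24*63) = 1/(70/(-167) - 1512) = 1/(70*(-1/167) - 1512) = 1/(-70/167 - 1512) = 1/(-252574/167) = -167/252574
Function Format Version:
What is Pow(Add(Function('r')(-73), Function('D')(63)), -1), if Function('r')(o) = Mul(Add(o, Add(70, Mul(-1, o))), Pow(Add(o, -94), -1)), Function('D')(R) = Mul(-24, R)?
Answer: Rational(-167, 252574) ≈ -0.00066119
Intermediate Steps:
Function('r')(o) = Mul(70, Pow(Add(-94, o), -1))
Pow(Add(Function('r')(-73), Function('D')(63)), -1) = Pow(Add(Mul(70, Pow(Add(-94, -73), -1)), Mul(-24, 63)), -1) = Pow(Add(Mul(70, Pow(-167, -1)), -1512), -1) = Pow(Add(Mul(70, Rational(-1, 167)), -1512), -1) = Pow(Add(Rational(-70, 167), -1512), -1) = Pow(Rational(-252574, 167), -1) = Rational(-167, 252574)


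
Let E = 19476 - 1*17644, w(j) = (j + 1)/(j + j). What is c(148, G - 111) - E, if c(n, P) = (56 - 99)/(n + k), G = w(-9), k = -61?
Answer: -159427/87 ≈ -1832.5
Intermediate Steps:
w(j) = (1 + j)/(2*j) (w(j) = (1 + j)/((2*j)) = (1 + j)*(1/(2*j)) = (1 + j)/(2*j))
G = 4/9 (G = (½)*(1 - 9)/(-9) = (½)*(-⅑)*(-8) = 4/9 ≈ 0.44444)
c(n, P) = -43/(-61 + n) (c(n, P) = (56 - 99)/(n - 61) = -43/(-61 + n))
E = 1832 (E = 19476 - 17644 = 1832)
c(148, G - 111) - E = -43/(-61 + 148) - 1*1832 = -43/87 - 1832 = -159427/87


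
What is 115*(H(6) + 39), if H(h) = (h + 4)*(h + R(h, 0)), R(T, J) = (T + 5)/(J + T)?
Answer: 40480/3 ≈ 13493.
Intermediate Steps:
R(T, J) = (5 + T)/(J + T)
H(h) = (4 + h)*(h + (5 + h)/h) (H(h) = (h + 4)*(h + (5 + h)/(0 + h)) = (4 + h)*(h + (5 + h)/h))
115*(H(6) + 39) = 115*((9 + 6**2 + 5*6 + 20/6) + 39) = 115*((9 + 36 + 30 + 20*(1/6)) + 39) = 115*((9 + 36 + 30 + 10/3) + 39) = 115*(235/3 + 39) = 115*(352/3) = 40480/3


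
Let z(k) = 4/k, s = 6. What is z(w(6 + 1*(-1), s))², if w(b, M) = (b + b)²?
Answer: 1/625 ≈ 0.0016000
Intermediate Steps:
w(b, M) = 4*b² (w(b, M) = (2*b)² = 4*b²)
z(w(6 + 1*(-1), s))² = (4/((4*(6 + 1*(-1))²)))² = (4/((4*(6 - 1)²)))² = (4/((4*5²)))² = (4/((4*25)))² = (4/100)² = (4*(1/100))² = (1/25)² = 1/625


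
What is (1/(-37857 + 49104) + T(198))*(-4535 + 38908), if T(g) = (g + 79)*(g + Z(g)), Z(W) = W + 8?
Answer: 43262864138321/11247 ≈ 3.8466e+9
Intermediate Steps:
Z(W) = 8 + W
T(g) = (8 + 2*g)*(79 + g) (T(g) = (g + 79)*(g + (8 + g)) = (79 + g)*(8 + 2*g) = (8 + 2*g)*(79 + g))
(1/(-37857 + 49104) + T(198))*(-4535 + 38908) = (1/(-37857 + 49104) + (632 + 2*198**2 + 166*198))*(-4535 + 38908) = (1/11247 + (632 + 2*39204 + 32868))*34373 = (1/11247 + (632 + 78408 + 32868))*34373 = (1/11247 + 111908)*34373 = (1258629277/11247)*34373 = 43262864138321/11247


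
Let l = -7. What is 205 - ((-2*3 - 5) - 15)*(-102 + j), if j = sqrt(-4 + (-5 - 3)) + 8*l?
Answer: -3903 + 52*I*sqrt(3) ≈ -3903.0 + 90.067*I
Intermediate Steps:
j = -56 + 2*I*sqrt(3) (j = sqrt(-4 + (-5 - 3)) + 8*(-7) = sqrt(-4 - 8) - 56 = sqrt(-12) - 56 = 2*I*sqrt(3) - 56 = -56 + 2*I*sqrt(3) ≈ -56.0 + 3.4641*I)
205 - ((-2*3 - 5) - 15)*(-102 + j) = 205 - ((-2*3 - 5) - 15)*(-102 + (-56 + 2*I*sqrt(3))) = 205 - ((-6 - 5) - 15)*(-158 + 2*I*sqrt(3)) = 205 - (-11 - 15)*(-158 + 2*I*sqrt(3)) = 205 - (-26)*(-158 + 2*I*sqrt(3)) = 205 - (4108 - 52*I*sqrt(3)) = 205 + (-4108 + 52*I*sqrt(3)) = -3903 + 52*I*sqrt(3)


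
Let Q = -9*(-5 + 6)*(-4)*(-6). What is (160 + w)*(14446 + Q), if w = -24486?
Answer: -346158980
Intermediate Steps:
Q = -216 (Q = -9*(-4)*(-6) = 36*(-6) = -216)
(160 + w)*(14446 + Q) = (160 - 24486)*(14446 - 216) = -24326*14230 = -346158980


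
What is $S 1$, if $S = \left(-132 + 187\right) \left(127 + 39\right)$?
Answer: $9130$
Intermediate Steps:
$S = 9130$ ($S = 55 \cdot 166 = 9130$)
$S 1 = 9130 \cdot 1 = 9130$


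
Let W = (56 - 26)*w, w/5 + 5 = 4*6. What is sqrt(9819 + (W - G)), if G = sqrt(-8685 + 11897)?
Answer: sqrt(12669 - 2*sqrt(803)) ≈ 112.30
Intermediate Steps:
G = 2*sqrt(803) (G = sqrt(3212) = 2*sqrt(803) ≈ 56.674)
w = 95 (w = -25 + 5*(4*6) = -25 + 5*24 = -25 + 120 = 95)
W = 2850 (W = (56 - 26)*95 = 30*95 = 2850)
sqrt(9819 + (W - G)) = sqrt(9819 + (2850 - 2*sqrt(803))) = sqrt(12669 - 2*sqrt(803))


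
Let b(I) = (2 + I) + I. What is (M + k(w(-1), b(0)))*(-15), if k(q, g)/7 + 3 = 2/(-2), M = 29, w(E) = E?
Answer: -15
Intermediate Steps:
b(I) = 2 + 2*I
k(q, g) = -28 (k(q, g) = -21 + 7*(2/(-2)) = -21 + 7*(2*(-1/2)) = -21 + 7*(-1) = -21 - 7 = -28)
(M + k(w(-1), b(0)))*(-15) = (29 - 28)*(-15) = 1*(-15) = -15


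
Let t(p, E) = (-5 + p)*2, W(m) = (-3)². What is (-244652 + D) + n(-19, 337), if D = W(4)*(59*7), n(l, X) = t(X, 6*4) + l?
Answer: -240290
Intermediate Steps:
W(m) = 9
t(p, E) = -10 + 2*p
n(l, X) = -10 + l + 2*X (n(l, X) = (-10 + 2*X) + l = -10 + l + 2*X)
D = 3717 (D = 9*(59*7) = 9*413 = 3717)
(-244652 + D) + n(-19, 337) = (-244652 + 3717) + (-10 - 19 + 2*337) = -240935 + (-10 - 19 + 674) = -240935 + 645 = -240290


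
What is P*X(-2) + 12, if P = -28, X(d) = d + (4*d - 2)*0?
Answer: 68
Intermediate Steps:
X(d) = d (X(d) = d + (-2 + 4*d)*0 = d + 0 = d)
P*X(-2) + 12 = -28*(-2) + 12 = 56 + 12 = 68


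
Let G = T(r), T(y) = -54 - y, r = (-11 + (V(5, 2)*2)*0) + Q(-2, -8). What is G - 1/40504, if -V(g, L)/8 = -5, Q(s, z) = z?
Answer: -1417641/40504 ≈ -35.000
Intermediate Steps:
V(g, L) = 40 (V(g, L) = -8*(-5) = 40)
r = -19 (r = (-11 + (40*2)*0) - 8 = (-11 + 80*0) - 8 = (-11 + 0) - 8 = -11 - 8 = -19)
G = -35 (G = -54 - 1*(-19) = -54 + 19 = -35)
G - 1/40504 = -35 - 1/40504 = -1417641/40504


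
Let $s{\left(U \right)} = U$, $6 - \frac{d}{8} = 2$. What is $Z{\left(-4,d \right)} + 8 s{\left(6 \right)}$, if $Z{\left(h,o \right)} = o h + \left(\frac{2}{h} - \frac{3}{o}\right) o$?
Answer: $-99$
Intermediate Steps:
$d = 32$ ($d = 48 - 16 = 32$)
$Z{\left(h,o \right)} = h o + o \left(- \frac{3}{o} + \frac{2}{h}\right)$ ($Z{\left(h,o \right)} = h o + \left(- \frac{3}{o} + \frac{2}{h}\right) o = h o + o \left(- \frac{3}{o} + \frac{2}{h}\right)$)
$Z{\left(-4,d \right)} + 8 s{\left(6 \right)} = \left(-3 - 128 + 2 \cdot 32 \frac{1}{-4}\right) + 8 \cdot 6 = \left(-3 - 128 + 2 \cdot 32 \left(- \frac{1}{4}\right)\right) + 48 = \left(-3 - 128 - 16\right) + 48 = -147 + 48 = -99$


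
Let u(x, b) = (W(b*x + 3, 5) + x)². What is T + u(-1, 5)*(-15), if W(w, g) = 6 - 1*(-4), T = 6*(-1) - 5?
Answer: -1226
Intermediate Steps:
T = -11 (T = -6 - 5 = -11)
W(w, g) = 10 (W(w, g) = 6 + 4 = 10)
u(x, b) = (10 + x)²
T + u(-1, 5)*(-15) = -11 + (10 - 1)²*(-15) = -11 + 9²*(-15) = -11 + 81*(-15) = -11 - 1215 = -1226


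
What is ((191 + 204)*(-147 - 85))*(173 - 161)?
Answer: -1099680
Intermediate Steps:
((191 + 204)*(-147 - 85))*(173 - 161) = (395*(-232))*12 = -91640*12 = -1099680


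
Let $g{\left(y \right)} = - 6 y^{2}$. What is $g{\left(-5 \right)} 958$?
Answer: $-143700$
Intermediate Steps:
$g{\left(-5 \right)} 958 = - 6 \left(-5\right)^{2} \cdot 958 = \left(-6\right) 25 \cdot 958 = \left(-150\right) 958 = -143700$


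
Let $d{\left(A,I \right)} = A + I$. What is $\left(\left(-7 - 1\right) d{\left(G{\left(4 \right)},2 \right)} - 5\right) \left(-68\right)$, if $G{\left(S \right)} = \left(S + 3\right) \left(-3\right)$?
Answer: $-9996$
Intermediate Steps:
$G{\left(S \right)} = -9 - 3 S$ ($G{\left(S \right)} = \left(3 + S\right) \left(-3\right) = -9 - 3 S$)
$\left(\left(-7 - 1\right) d{\left(G{\left(4 \right)},2 \right)} - 5\right) \left(-68\right) = \left(\left(-7 - 1\right) \left(\left(-9 - 12\right) + 2\right) - 5\right) \left(-68\right) = \left(- 8 \left(-21 + 2\right) - 5\right) \left(-68\right) = \left(\left(-8\right) \left(-19\right) - 5\right) \left(-68\right) = \left(152 - 5\right) \left(-68\right) = 147 \left(-68\right) = -9996$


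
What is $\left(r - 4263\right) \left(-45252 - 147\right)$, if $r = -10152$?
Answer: $654426585$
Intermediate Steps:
$\left(r - 4263\right) \left(-45252 - 147\right) = \left(-10152 - 4263\right) \left(-45252 - 147\right) = \left(-14415\right) \left(-45399\right) = 654426585$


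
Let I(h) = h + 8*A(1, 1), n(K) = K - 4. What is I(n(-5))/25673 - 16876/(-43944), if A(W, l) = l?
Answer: 108303401/282043578 ≈ 0.38400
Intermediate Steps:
n(K) = -4 + K
I(h) = 8 + h (I(h) = h + 8*1 = h + 8 = 8 + h)
I(n(-5))/25673 - 16876/(-43944) = (8 + (-4 - 5))/25673 - 16876/(-43944) = (8 - 9)*(1/25673) - 16876*(-1/43944) = -1*1/25673 + 4219/10986 = -1/25673 + 4219/10986 = 108303401/282043578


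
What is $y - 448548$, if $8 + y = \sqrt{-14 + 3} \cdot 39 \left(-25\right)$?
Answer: $-448556 - 975 i \sqrt{11} \approx -4.4856 \cdot 10^{5} - 3233.7 i$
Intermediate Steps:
$y = -8 - 975 i \sqrt{11}$ ($y = -8 + \sqrt{-14 + 3} \cdot 39 \left(-25\right) = -8 + \sqrt{-11} \cdot 39 \left(-25\right) = -8 + i \sqrt{11} \cdot 39 \left(-25\right) = -8 + 39 i \sqrt{11} \left(-25\right) = -8 - 975 i \sqrt{11} \approx -8.0 - 3233.7 i$)
$y - 448548 = \left(-8 - 975 i \sqrt{11}\right) - 448548 = -448556 - 975 i \sqrt{11}$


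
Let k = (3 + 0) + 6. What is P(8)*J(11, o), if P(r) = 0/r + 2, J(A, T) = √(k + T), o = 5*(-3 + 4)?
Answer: 2*√14 ≈ 7.4833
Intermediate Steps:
o = 5 (o = 5*1 = 5)
k = 9 (k = 3 + 6 = 9)
J(A, T) = √(9 + T)
P(r) = 2 (P(r) = 0 + 2 = 2)
P(8)*J(11, o) = 2*√(9 + 5) = 2*√14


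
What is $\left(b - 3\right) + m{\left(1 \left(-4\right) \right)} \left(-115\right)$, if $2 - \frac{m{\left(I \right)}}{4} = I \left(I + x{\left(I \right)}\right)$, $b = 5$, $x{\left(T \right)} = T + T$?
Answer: $21162$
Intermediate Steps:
$x{\left(T \right)} = 2 T$
$m{\left(I \right)} = 8 - 12 I^{2}$ ($m{\left(I \right)} = 8 - 4 I \left(I + 2 I\right) = 8 - 4 I 3 I = 8 - 4 \cdot 3 I^{2} = 8 - 12 I^{2}$)
$\left(b - 3\right) + m{\left(1 \left(-4\right) \right)} \left(-115\right) = \left(5 - 3\right) + \left(8 - 12 \left(1 \left(-4\right)\right)^{2}\right) \left(-115\right) = \left(5 - 3\right) + \left(8 - 12 \left(-4\right)^{2}\right) \left(-115\right) = 2 + \left(8 - 192\right) \left(-115\right) = 2 - -21160 = 2 + 21160 = 21162$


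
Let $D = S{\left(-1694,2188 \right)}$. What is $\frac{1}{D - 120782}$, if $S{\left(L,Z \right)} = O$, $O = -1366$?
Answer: $- \frac{1}{122148} \approx -8.1868 \cdot 10^{-6}$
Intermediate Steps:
$S{\left(L,Z \right)} = -1366$
$D = -1366$
$\frac{1}{D - 120782} = \frac{1}{-1366 - 120782} = \frac{1}{-122148} = - \frac{1}{122148}$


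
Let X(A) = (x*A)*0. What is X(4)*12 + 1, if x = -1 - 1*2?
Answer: 1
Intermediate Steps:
x = -3 (x = -1 - 2 = -3)
X(A) = 0 (X(A) = -3*A*0 = 0)
X(4)*12 + 1 = 0*12 + 1 = 0 + 1 = 1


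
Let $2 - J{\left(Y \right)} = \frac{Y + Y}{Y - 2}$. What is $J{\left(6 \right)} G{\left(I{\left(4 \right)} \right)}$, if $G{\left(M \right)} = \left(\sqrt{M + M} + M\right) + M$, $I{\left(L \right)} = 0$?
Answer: $0$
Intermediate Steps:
$J{\left(Y \right)} = 2 - \frac{2 Y}{-2 + Y}$ ($J{\left(Y \right)} = 2 - \frac{Y + Y}{Y - 2} = 2 - \frac{2 Y}{-2 + Y}$)
$G{\left(M \right)} = 2 M + \sqrt{2} \sqrt{M}$ ($G{\left(M \right)} = \left(\sqrt{2 M} + M\right) + M = \left(\sqrt{2} \sqrt{M} + M\right) + M = \left(M + \sqrt{2} \sqrt{M}\right) + M = 2 M + \sqrt{2} \sqrt{M}$)
$J{\left(6 \right)} G{\left(I{\left(4 \right)} \right)} = - \frac{4}{-2 + 6} \left(2 \cdot 0 + \sqrt{2} \sqrt{0}\right) = - \frac{4}{4} \left(0 + \sqrt{2} \cdot 0\right) = \left(-4\right) \frac{1}{4} \left(0 + 0\right) = \left(-1\right) 0 = 0$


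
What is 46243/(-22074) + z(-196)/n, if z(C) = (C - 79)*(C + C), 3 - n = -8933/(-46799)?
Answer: 13919469261631/362742042 ≈ 38373.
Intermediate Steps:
n = 131464/46799 (n = 3 - (-8933)/(-46799) = 3 - (-8933)*(-1)/46799 = 3 - 1*8933/46799 = 3 - 8933/46799 = 131464/46799 ≈ 2.8091)
z(C) = 2*C*(-79 + C) (z(C) = (-79 + C)*(2*C) = 2*C*(-79 + C))
46243/(-22074) + z(-196)/n = 46243/(-22074) + (2*(-196)*(-79 - 196))/(131464/46799) = 46243*(-1/22074) + (2*(-196)*(-275))*(46799/131464) = -46243/22074 + 107800*(46799/131464) = -46243/22074 + 630616525/16433 = 13919469261631/362742042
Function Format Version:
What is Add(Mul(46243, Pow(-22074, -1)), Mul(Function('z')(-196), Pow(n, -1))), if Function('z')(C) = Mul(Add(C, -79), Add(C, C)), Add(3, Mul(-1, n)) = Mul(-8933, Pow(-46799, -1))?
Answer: Rational(13919469261631, 362742042) ≈ 38373.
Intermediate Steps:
n = Rational(131464, 46799) (n = Add(3, Mul(-1, Mul(-8933, Pow(-46799, -1)))) = Add(3, Mul(-1, Mul(-8933, Rational(-1, 46799)))) = Add(3, Mul(-1, Rational(8933, 46799))) = Add(3, Rational(-8933, 46799)) = Rational(131464, 46799) ≈ 2.8091)
Function('z')(C) = Mul(2, C, Add(-79, C)) (Function('z')(C) = Mul(Add(-79, C), Mul(2, C)) = Mul(2, C, Add(-79, C)))
Add(Mul(46243, Pow(-22074, -1)), Mul(Function('z')(-196), Pow(n, -1))) = Add(Mul(46243, Pow(-22074, -1)), Mul(Mul(2, -196, Add(-79, -196)), Pow(Rational(131464, 46799), -1))) = Add(Mul(46243, Rational(-1, 22074)), Mul(Mul(2, -196, -275), Rational(46799, 131464))) = Add(Rational(-46243, 22074), Mul(107800, Rational(46799, 131464))) = Add(Rational(-46243, 22074), Rational(630616525, 16433)) = Rational(13919469261631, 362742042)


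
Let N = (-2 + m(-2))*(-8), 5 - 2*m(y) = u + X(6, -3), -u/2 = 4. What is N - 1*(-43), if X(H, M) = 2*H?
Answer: 55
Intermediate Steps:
u = -8 (u = -2*4 = -8)
m(y) = ½ (m(y) = 5/2 - (-8 + 2*6)/2 = 5/2 - (-8 + 12)/2 = 5/2 - ½*4 = 5/2 - 2 = ½)
N = 12 (N = (-2 + ½)*(-8) = -3/2*(-8) = 12)
N - 1*(-43) = 12 - 1*(-43) = 12 + 43 = 55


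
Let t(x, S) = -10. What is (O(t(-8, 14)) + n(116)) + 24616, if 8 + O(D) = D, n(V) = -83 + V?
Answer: 24631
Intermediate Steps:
O(D) = -8 + D
(O(t(-8, 14)) + n(116)) + 24616 = ((-8 - 10) + (-83 + 116)) + 24616 = (-18 + 33) + 24616 = 15 + 24616 = 24631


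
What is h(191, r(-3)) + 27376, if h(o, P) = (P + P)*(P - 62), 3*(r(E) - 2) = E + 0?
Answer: 27254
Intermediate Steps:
r(E) = 2 + E/3 (r(E) = 2 + (E + 0)/3 = 2 + E/3)
h(o, P) = 2*P*(-62 + P) (h(o, P) = (2*P)*(-62 + P) = 2*P*(-62 + P))
h(191, r(-3)) + 27376 = 2*(2 + (1/3)*(-3))*(-62 + (2 + (1/3)*(-3))) + 27376 = 2*(2 - 1)*(-62 + (2 - 1)) + 27376 = 2*1*(-62 + 1) + 27376 = 2*1*(-61) + 27376 = -122 + 27376 = 27254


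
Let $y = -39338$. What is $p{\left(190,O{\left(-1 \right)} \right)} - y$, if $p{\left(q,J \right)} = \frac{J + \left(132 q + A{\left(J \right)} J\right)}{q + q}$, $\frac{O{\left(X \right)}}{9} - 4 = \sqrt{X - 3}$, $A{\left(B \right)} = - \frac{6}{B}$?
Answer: $\frac{1497355}{38} + \frac{9 i}{190} \approx 39404.0 + 0.047368 i$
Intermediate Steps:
$O{\left(X \right)} = 36 + 9 \sqrt{-3 + X}$ ($O{\left(X \right)} = 36 + 9 \sqrt{X - 3} = 36 + 9 \sqrt{-3 + X}$)
$p{\left(q,J \right)} = \frac{-6 + J + 132 q}{2 q}$ ($p{\left(q,J \right)} = \frac{J + \left(132 q + - \frac{6}{J} J\right)}{q + q} = \frac{J + \left(132 q - 6\right)}{2 q} = \left(J + \left(-6 + 132 q\right)\right) \frac{1}{2 q} = \left(-6 + J + 132 q\right) \frac{1}{2 q} = \frac{-6 + J + 132 q}{2 q}$)
$p{\left(190,O{\left(-1 \right)} \right)} - y = \frac{-6 + \left(36 + 9 \sqrt{-3 - 1}\right) + 132 \cdot 190}{2 \cdot 190} - -39338 = \frac{1}{2} \cdot \frac{1}{190} \left(-6 + \left(36 + 9 \sqrt{-4}\right) + 25080\right) + 39338 = \frac{1}{2} \cdot \frac{1}{190} \left(-6 + \left(36 + 9 \cdot 2 i\right) + 25080\right) + 39338 = \frac{1}{2} \cdot \frac{1}{190} \left(-6 + \left(36 + 18 i\right) + 25080\right) + 39338 = \frac{1}{2} \cdot \frac{1}{190} \left(25110 + 18 i\right) + 39338 = \left(\frac{2511}{38} + \frac{9 i}{190}\right) + 39338 = \frac{1497355}{38} + \frac{9 i}{190}$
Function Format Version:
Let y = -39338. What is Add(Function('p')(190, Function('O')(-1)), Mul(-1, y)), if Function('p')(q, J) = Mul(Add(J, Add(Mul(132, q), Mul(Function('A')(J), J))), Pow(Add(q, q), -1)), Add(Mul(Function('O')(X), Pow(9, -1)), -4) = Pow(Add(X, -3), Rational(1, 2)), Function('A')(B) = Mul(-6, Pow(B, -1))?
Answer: Add(Rational(1497355, 38), Mul(Rational(9, 190), I)) ≈ Add(39404., Mul(0.047368, I))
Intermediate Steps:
Function('O')(X) = Add(36, Mul(9, Pow(Add(-3, X), Rational(1, 2)))) (Function('O')(X) = Add(36, Mul(9, Pow(Add(X, -3), Rational(1, 2)))) = Add(36, Mul(9, Pow(Add(-3, X), Rational(1, 2)))))
Function('p')(q, J) = Mul(Rational(1, 2), Pow(q, -1), Add(-6, J, Mul(132, q))) (Function('p')(q, J) = Mul(Add(J, Add(Mul(132, q), Mul(Mul(-6, Pow(J, -1)), J))), Pow(Add(q, q), -1)) = Mul(Add(J, Add(Mul(132, q), -6)), Pow(Mul(2, q), -1)) = Mul(Add(J, Add(-6, Mul(132, q))), Mul(Rational(1, 2), Pow(q, -1))) = Mul(Add(-6, J, Mul(132, q)), Mul(Rational(1, 2), Pow(q, -1))) = Mul(Rational(1, 2), Pow(q, -1), Add(-6, J, Mul(132, q))))
Add(Function('p')(190, Function('O')(-1)), Mul(-1, y)) = Add(Mul(Rational(1, 2), Pow(190, -1), Add(-6, Add(36, Mul(9, Pow(Add(-3, -1), Rational(1, 2)))), Mul(132, 190))), Mul(-1, -39338)) = Add(Mul(Rational(1, 2), Rational(1, 190), Add(-6, Add(36, Mul(9, Pow(-4, Rational(1, 2)))), 25080)), 39338) = Add(Mul(Rational(1, 2), Rational(1, 190), Add(-6, Add(36, Mul(9, Mul(2, I))), 25080)), 39338) = Add(Mul(Rational(1, 2), Rational(1, 190), Add(-6, Add(36, Mul(18, I)), 25080)), 39338) = Add(Mul(Rational(1, 2), Rational(1, 190), Add(25110, Mul(18, I))), 39338) = Add(Add(Rational(2511, 38), Mul(Rational(9, 190), I)), 39338) = Add(Rational(1497355, 38), Mul(Rational(9, 190), I))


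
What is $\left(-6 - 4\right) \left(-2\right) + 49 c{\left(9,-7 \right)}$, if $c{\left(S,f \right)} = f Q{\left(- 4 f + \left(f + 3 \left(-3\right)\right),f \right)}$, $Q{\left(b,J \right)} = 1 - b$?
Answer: $3793$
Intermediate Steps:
$c{\left(S,f \right)} = f \left(10 + 3 f\right)$ ($c{\left(S,f \right)} = f \left(1 - \left(- 4 f + \left(f + 3 \left(-3\right)\right)\right)\right) = f \left(1 - \left(- 4 f + \left(f - 9\right)\right)\right) = f \left(1 - \left(- 4 f + \left(-9 + f\right)\right)\right) = f \left(1 - \left(-9 - 3 f\right)\right) = f \left(1 + \left(9 + 3 f\right)\right) = f \left(10 + 3 f\right)$)
$\left(-6 - 4\right) \left(-2\right) + 49 c{\left(9,-7 \right)} = \left(-6 - 4\right) \left(-2\right) + 49 \left(- 7 \left(10 + 3 \left(-7\right)\right)\right) = \left(-10\right) \left(-2\right) + 49 \left(- 7 \left(10 - 21\right)\right) = 20 + 49 \left(\left(-7\right) \left(-11\right)\right) = 20 + 49 \cdot 77 = 20 + 3773 = 3793$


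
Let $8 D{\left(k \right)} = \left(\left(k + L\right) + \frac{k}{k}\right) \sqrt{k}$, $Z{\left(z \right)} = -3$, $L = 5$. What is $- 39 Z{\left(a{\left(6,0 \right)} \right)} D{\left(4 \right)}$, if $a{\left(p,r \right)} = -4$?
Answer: $\frac{585}{2} \approx 292.5$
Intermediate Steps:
$D{\left(k \right)} = \frac{\sqrt{k} \left(6 + k\right)}{8}$ ($D{\left(k \right)} = \frac{\left(\left(k + 5\right) + \frac{k}{k}\right) \sqrt{k}}{8} = \frac{\left(\left(5 + k\right) + 1\right) \sqrt{k}}{8} = \frac{\left(6 + k\right) \sqrt{k}}{8} = \frac{\sqrt{k} \left(6 + k\right)}{8}$)
$- 39 Z{\left(a{\left(6,0 \right)} \right)} D{\left(4 \right)} = \left(-39\right) \left(-3\right) \frac{\sqrt{4} \left(6 + 4\right)}{8} = 117 \cdot \frac{1}{8} \cdot 2 \cdot 10 = 117 \cdot \frac{5}{2} = \frac{585}{2}$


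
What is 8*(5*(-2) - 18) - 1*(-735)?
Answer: 511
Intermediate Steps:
8*(5*(-2) - 18) - 1*(-735) = 8*(-10 - 18) + 735 = 8*(-28) + 735 = -224 + 735 = 511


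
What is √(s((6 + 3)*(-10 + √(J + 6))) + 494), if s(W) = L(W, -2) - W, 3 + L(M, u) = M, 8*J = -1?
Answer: √491 ≈ 22.159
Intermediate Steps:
J = -⅛ (J = (⅛)*(-1) = -⅛ ≈ -0.12500)
L(M, u) = -3 + M
s(W) = -3 (s(W) = (-3 + W) - W = -3)
√(s((6 + 3)*(-10 + √(J + 6))) + 494) = √(-3 + 494) = √491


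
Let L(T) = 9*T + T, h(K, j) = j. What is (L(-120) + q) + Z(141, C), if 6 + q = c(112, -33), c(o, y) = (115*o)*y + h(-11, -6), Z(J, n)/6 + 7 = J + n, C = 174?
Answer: -424404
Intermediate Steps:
L(T) = 10*T
Z(J, n) = -42 + 6*J + 6*n (Z(J, n) = -42 + 6*(J + n) = -42 + (6*J + 6*n) = -42 + 6*J + 6*n)
c(o, y) = -6 + 115*o*y (c(o, y) = (115*o)*y - 6 = 115*o*y - 6 = -6 + 115*o*y)
q = -425052 (q = -6 + (-6 + 115*112*(-33)) = -6 + (-6 - 425040) = -6 - 425046 = -425052)
(L(-120) + q) + Z(141, C) = (10*(-120) - 425052) + (-42 + 6*141 + 6*174) = (-1200 - 425052) + (-42 + 846 + 1044) = -426252 + 1848 = -424404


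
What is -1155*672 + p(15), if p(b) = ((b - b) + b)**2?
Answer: -775935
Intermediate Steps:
p(b) = b**2 (p(b) = (0 + b)**2 = b**2)
-1155*672 + p(15) = -1155*672 + 15**2 = -776160 + 225 = -775935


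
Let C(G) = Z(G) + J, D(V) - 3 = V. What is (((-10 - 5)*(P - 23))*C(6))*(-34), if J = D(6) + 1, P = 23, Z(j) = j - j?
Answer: 0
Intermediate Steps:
Z(j) = 0
D(V) = 3 + V
J = 10 (J = (3 + 6) + 1 = 9 + 1 = 10)
C(G) = 10 (C(G) = 0 + 10 = 10)
(((-10 - 5)*(P - 23))*C(6))*(-34) = (((-10 - 5)*(23 - 23))*10)*(-34) = (-15*0*10)*(-34) = (0*10)*(-34) = 0*(-34) = 0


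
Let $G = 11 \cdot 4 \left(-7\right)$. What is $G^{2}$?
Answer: $94864$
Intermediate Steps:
$G = -308$ ($G = 44 \left(-7\right) = -308$)
$G^{2} = \left(-308\right)^{2} = 94864$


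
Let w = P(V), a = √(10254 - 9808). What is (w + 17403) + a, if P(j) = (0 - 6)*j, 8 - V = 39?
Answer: 17589 + √446 ≈ 17610.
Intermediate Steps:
V = -31 (V = 8 - 1*39 = 8 - 39 = -31)
a = √446 ≈ 21.119
P(j) = -6*j
w = 186 (w = -6*(-31) = 186)
(w + 17403) + a = (186 + 17403) + √446 = 17589 + √446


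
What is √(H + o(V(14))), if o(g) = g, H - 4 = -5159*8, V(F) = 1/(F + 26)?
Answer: I*√16507190/20 ≈ 203.15*I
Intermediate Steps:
V(F) = 1/(26 + F)
H = -41268 (H = 4 - 5159*8 = 4 - 41272 = -41268)
√(H + o(V(14))) = √(-41268 + 1/(26 + 14)) = √(-41268 + 1/40) = √(-1650719/40) = I*√16507190/20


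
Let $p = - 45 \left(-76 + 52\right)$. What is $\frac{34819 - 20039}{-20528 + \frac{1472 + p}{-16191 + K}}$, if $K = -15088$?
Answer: $- \frac{115575905}{160524466} \approx -0.71999$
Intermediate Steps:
$p = 1080$ ($p = \left(-45\right) \left(-24\right) = 1080$)
$\frac{34819 - 20039}{-20528 + \frac{1472 + p}{-16191 + K}} = \frac{34819 - 20039}{-20528 + \frac{1472 + 1080}{-16191 - 15088}} = \frac{14780}{-20528 + \frac{2552}{-31279}} = \frac{14780}{-20528 + 2552 \left(- \frac{1}{31279}\right)} = \frac{14780}{-20528 - \frac{2552}{31279}} = \frac{14780}{- \frac{642097864}{31279}} = 14780 \left(- \frac{31279}{642097864}\right) = - \frac{115575905}{160524466}$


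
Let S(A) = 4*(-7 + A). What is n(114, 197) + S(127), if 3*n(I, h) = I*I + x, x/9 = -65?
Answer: 4617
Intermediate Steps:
x = -585 (x = 9*(-65) = -585)
n(I, h) = -195 + I**2/3 (n(I, h) = (I*I - 585)/3 = (I**2 - 585)/3 = (-585 + I**2)/3 = -195 + I**2/3)
S(A) = -28 + 4*A
n(114, 197) + S(127) = (-195 + (1/3)*114**2) + (-28 + 4*127) = (-195 + (1/3)*12996) + (-28 + 508) = (-195 + 4332) + 480 = 4137 + 480 = 4617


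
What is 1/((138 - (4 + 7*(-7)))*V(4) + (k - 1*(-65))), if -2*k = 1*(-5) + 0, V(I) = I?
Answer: 2/1599 ≈ 0.0012508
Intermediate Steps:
k = 5/2 (k = -(1*(-5) + 0)/2 = -(-5 + 0)/2 = -½*(-5) = 5/2 ≈ 2.5000)
1/((138 - (4 + 7*(-7)))*V(4) + (k - 1*(-65))) = 1/((138 - (4 + 7*(-7)))*4 + (5/2 - 1*(-65))) = 1/((138 - (4 - 49))*4 + (5/2 + 65)) = 1/((138 - 1*(-45))*4 + 135/2) = 1/((138 + 45)*4 + 135/2) = 1/(183*4 + 135/2) = 1/(732 + 135/2) = 1/(1599/2) = 2/1599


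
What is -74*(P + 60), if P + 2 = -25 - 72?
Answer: 2886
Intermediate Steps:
P = -99 (P = -2 + (-25 - 72) = -2 - 97 = -99)
-74*(P + 60) = -74*(-99 + 60) = -74*(-39) = 2886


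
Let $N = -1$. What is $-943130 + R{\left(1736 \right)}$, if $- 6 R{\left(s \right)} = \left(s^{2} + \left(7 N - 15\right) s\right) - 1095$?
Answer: $- \frac{8633189}{6} \approx -1.4389 \cdot 10^{6}$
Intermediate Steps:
$R{\left(s \right)} = \frac{365}{2} - \frac{s^{2}}{6} + \frac{11 s}{3}$ ($R{\left(s \right)} = - \frac{\left(s^{2} + \left(7 \left(-1\right) - 15\right) s\right) - 1095}{6} = - \frac{\left(s^{2} + \left(-7 - 15\right) s\right) - 1095}{6} = - \frac{\left(s^{2} - 22 s\right) - 1095}{6} = - \frac{-1095 + s^{2} - 22 s}{6} = \frac{365}{2} - \frac{s^{2}}{6} + \frac{11 s}{3}$)
$-943130 + R{\left(1736 \right)} = -943130 + \left(\frac{365}{2} - \frac{1736^{2}}{6} + \frac{11}{3} \cdot 1736\right) = -943130 + \left(\frac{365}{2} - \frac{1506848}{3} + \frac{19096}{3}\right) = -943130 - \frac{2974409}{6} = - \frac{8633189}{6}$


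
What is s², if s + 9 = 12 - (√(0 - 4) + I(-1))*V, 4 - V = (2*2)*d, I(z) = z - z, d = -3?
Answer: (3 - 32*I)² ≈ -1015.0 - 192.0*I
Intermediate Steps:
I(z) = 0
V = 16 (V = 4 - 2*2*(-3) = 4 - 4*(-3) = 4 - 1*(-12) = 4 + 12 = 16)
s = 3 - 32*I (s = -9 + (12 - (√(0 - 4) + 0)*16) = -9 + (12 - (√(-4) + 0)*16) = -9 + (12 - (2*I + 0)*16) = -9 + (12 - 2*I*16) = -9 + (12 - 32*I) = 3 - 32*I ≈ 3.0 - 32.0*I)
s² = (3 - 32*I)²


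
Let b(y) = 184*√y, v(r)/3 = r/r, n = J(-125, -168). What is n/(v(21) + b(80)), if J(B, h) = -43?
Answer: 129/2708471 - 31648*√5/2708471 ≈ -0.026080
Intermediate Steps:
n = -43
v(r) = 3 (v(r) = 3*(r/r) = 3*1 = 3)
n/(v(21) + b(80)) = -43/(3 + 184*√80) = -43/(3 + 184*(4*√5)) = -43/(3 + 736*√5)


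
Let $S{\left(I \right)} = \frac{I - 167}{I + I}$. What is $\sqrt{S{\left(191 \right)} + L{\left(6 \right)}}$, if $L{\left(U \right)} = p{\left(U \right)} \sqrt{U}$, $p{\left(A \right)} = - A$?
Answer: $\frac{\sqrt{2292 - 218886 \sqrt{6}}}{191} \approx 3.8255 i$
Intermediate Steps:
$S{\left(I \right)} = \frac{-167 + I}{2 I}$
$L{\left(U \right)} = - U^{\frac{3}{2}}$ ($L{\left(U \right)} = - U \sqrt{U} = - U^{\frac{3}{2}}$)
$\sqrt{S{\left(191 \right)} + L{\left(6 \right)}} = \sqrt{\frac{-167 + 191}{2 \cdot 191} - 6^{\frac{3}{2}}} = \sqrt{\frac{1}{2} \cdot \frac{1}{191} \cdot 24 - 6 \sqrt{6}} = \sqrt{\frac{12}{191} - 6 \sqrt{6}}$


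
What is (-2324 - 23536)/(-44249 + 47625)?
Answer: -6465/844 ≈ -7.6600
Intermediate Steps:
(-2324 - 23536)/(-44249 + 47625) = -25860/3376 = -25860*1/3376 = -6465/844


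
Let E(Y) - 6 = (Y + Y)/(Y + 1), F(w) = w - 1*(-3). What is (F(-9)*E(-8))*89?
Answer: -30972/7 ≈ -4424.6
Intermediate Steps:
F(w) = 3 + w (F(w) = w + 3 = 3 + w)
E(Y) = 6 + 2*Y/(1 + Y) (E(Y) = 6 + (Y + Y)/(Y + 1) = 6 + (2*Y)/(1 + Y) = 6 + 2*Y/(1 + Y))
(F(-9)*E(-8))*89 = ((3 - 9)*(2*(3 + 4*(-8))/(1 - 8)))*89 = -12*(3 - 32)/(-7)*89 = -12*(-1)*(-29)/7*89 = -6*58/7*89 = -348/7*89 = -30972/7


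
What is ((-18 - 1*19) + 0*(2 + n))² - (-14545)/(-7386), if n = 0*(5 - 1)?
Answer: 10096889/7386 ≈ 1367.0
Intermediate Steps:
n = 0 (n = 0*4 = 0)
((-18 - 1*19) + 0*(2 + n))² - (-14545)/(-7386) = ((-18 - 1*19) + 0*(2 + 0))² - (-14545)/(-7386) = ((-18 - 19) + 0*2)² - (-14545)*(-1)/7386 = (-37 + 0)² - 1*14545/7386 = (-37)² - 14545/7386 = 1369 - 14545/7386 = 10096889/7386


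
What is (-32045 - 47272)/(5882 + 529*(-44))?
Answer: 26439/5798 ≈ 4.5600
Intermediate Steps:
(-32045 - 47272)/(5882 + 529*(-44)) = -79317/(5882 - 23276) = -79317/(-17394) = -79317*(-1/17394) = 26439/5798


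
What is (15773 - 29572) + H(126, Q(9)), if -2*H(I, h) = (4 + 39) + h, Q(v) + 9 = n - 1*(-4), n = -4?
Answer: -13816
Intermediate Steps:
Q(v) = -9 (Q(v) = -9 + (-4 - 1*(-4)) = -9 + (-4 + 4) = -9 + 0 = -9)
H(I, h) = -43/2 - h/2 (H(I, h) = -((4 + 39) + h)/2 = -(43 + h)/2 = -43/2 - h/2)
(15773 - 29572) + H(126, Q(9)) = (15773 - 29572) + (-43/2 - ½*(-9)) = -13799 + (-43/2 + 9/2) = -13799 - 17 = -13816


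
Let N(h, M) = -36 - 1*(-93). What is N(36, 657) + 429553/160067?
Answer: 9553372/160067 ≈ 59.684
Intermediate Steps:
N(h, M) = 57 (N(h, M) = -36 + 93 = 57)
N(36, 657) + 429553/160067 = 57 + 429553/160067 = 9553372/160067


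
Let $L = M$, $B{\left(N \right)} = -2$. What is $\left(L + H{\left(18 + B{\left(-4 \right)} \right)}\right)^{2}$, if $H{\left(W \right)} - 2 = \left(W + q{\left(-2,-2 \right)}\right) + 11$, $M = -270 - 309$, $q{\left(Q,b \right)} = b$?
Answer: $304704$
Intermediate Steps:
$M = -579$
$L = -579$
$H{\left(W \right)} = 11 + W$ ($H{\left(W \right)} = 2 + \left(\left(W - 2\right) + 11\right) = 2 + \left(\left(-2 + W\right) + 11\right) = 2 + \left(9 + W\right) = 11 + W$)
$\left(L + H{\left(18 + B{\left(-4 \right)} \right)}\right)^{2} = \left(-579 + \left(11 + \left(18 - 2\right)\right)\right)^{2} = \left(-579 + \left(11 + 16\right)\right)^{2} = \left(-579 + 27\right)^{2} = \left(-552\right)^{2} = 304704$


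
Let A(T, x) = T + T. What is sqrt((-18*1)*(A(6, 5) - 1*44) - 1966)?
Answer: I*sqrt(1390) ≈ 37.283*I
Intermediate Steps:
A(T, x) = 2*T
sqrt((-18*1)*(A(6, 5) - 1*44) - 1966) = sqrt((-18*1)*(2*6 - 1*44) - 1966) = sqrt(-18*(12 - 44) - 1966) = sqrt(-18*(-32) - 1966) = sqrt(576 - 1966) = sqrt(-1390) = I*sqrt(1390)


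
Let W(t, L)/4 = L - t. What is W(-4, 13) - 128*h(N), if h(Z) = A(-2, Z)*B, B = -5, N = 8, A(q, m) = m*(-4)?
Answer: -20412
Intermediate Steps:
W(t, L) = -4*t + 4*L (W(t, L) = 4*(L - t) = -4*t + 4*L)
A(q, m) = -4*m
h(Z) = 20*Z (h(Z) = -4*Z*(-5) = 20*Z)
W(-4, 13) - 128*h(N) = (-4*(-4) + 4*13) - 2560*8 = (16 + 52) - 128*160 = 68 - 20480 = -20412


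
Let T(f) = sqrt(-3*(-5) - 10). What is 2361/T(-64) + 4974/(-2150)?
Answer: -2487/1075 + 2361*sqrt(5)/5 ≈ 1053.6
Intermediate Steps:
T(f) = sqrt(5) (T(f) = sqrt(15 - 10) = sqrt(5))
2361/T(-64) + 4974/(-2150) = 2361/(sqrt(5)) + 4974/(-2150) = 2361*(sqrt(5)/5) + 4974*(-1/2150) = 2361*sqrt(5)/5 - 2487/1075 = -2487/1075 + 2361*sqrt(5)/5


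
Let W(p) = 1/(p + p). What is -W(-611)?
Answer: 1/1222 ≈ 0.00081833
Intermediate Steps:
W(p) = 1/(2*p)
-W(-611) = -1/(2*(-611)) = -(-1)/(2*611) = -1*(-1/1222) = 1/1222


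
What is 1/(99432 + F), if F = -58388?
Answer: 1/41044 ≈ 2.4364e-5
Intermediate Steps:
1/(99432 + F) = 1/(99432 - 58388) = 1/41044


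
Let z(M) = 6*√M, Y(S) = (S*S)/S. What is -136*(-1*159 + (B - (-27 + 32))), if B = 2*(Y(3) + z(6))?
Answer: 21488 - 1632*√6 ≈ 17490.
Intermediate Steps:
Y(S) = S (Y(S) = S²/S = S)
B = 6 + 12*√6 (B = 2*(3 + 6*√6) = 6 + 12*√6 ≈ 35.394)
-136*(-1*159 + (B - (-27 + 32))) = -136*(-1*159 + ((6 + 12*√6) - (-27 + 32))) = -136*(-159 + ((6 + 12*√6) - 1*5)) = -136*(-159 + ((6 + 12*√6) - 5)) = -136*(-159 + (1 + 12*√6)) = -136*(-158 + 12*√6) = 21488 - 1632*√6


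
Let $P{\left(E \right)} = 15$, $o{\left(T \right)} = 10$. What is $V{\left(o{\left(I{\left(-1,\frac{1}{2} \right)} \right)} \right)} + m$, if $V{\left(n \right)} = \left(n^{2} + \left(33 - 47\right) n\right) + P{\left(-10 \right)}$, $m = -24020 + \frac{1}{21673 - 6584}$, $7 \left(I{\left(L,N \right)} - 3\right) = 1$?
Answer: $- \frac{362815004}{15089} \approx -24045.0$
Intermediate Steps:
$I{\left(L,N \right)} = \frac{22}{7}$ ($I{\left(L,N \right)} = 3 + \frac{1}{7} \cdot 1 = 3 + \frac{1}{7} = \frac{22}{7}$)
$m = - \frac{362437779}{15089}$ ($m = -24020 + \frac{1}{15089} = - \frac{362437779}{15089} \approx -24020.0$)
$V{\left(n \right)} = 15 + n^{2} - 14 n$ ($V{\left(n \right)} = \left(n^{2} + \left(33 - 47\right) n\right) + 15 = \left(n^{2} - 14 n\right) + 15 = 15 + n^{2} - 14 n$)
$V{\left(o{\left(I{\left(-1,\frac{1}{2} \right)} \right)} \right)} + m = \left(15 + 10^{2} - 140\right) - \frac{362437779}{15089} = \left(15 + 100 - 140\right) - \frac{362437779}{15089} = -25 - \frac{362437779}{15089} = - \frac{362815004}{15089}$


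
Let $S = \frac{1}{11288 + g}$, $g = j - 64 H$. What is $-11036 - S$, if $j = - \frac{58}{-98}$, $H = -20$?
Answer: $- \frac{6796642045}{615861} \approx -11036.0$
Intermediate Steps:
$j = \frac{29}{49}$ ($j = \left(-58\right) \left(- \frac{1}{98}\right) = \frac{29}{49} \approx 0.59184$)
$g = \frac{62749}{49}$ ($g = \frac{29}{49} - -1280 = \frac{29}{49} + 1280 = \frac{62749}{49} \approx 1280.6$)
$S = \frac{49}{615861}$ ($S = \frac{1}{11288 + \frac{62749}{49}} = \frac{1}{\frac{615861}{49}} = \frac{49}{615861} \approx 7.9563 \cdot 10^{-5}$)
$-11036 - S = -11036 - \frac{49}{615861} = - \frac{6796642045}{615861}$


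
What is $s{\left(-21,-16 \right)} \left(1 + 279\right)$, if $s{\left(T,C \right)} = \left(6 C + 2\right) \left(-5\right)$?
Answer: $131600$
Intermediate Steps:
$s{\left(T,C \right)} = -10 - 30 C$ ($s{\left(T,C \right)} = \left(2 + 6 C\right) \left(-5\right) = -10 - 30 C$)
$s{\left(-21,-16 \right)} \left(1 + 279\right) = \left(-10 - -480\right) \left(1 + 279\right) = \left(-10 + 480\right) 280 = 470 \cdot 280 = 131600$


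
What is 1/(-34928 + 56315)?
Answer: 1/21387 ≈ 4.6757e-5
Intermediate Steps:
1/(-34928 + 56315) = 1/21387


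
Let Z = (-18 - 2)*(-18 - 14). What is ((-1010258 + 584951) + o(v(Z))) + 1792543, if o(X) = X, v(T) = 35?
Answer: 1367271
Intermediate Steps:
Z = 640 (Z = -20*(-32) = 640)
((-1010258 + 584951) + o(v(Z))) + 1792543 = ((-1010258 + 584951) + 35) + 1792543 = (-425307 + 35) + 1792543 = -425272 + 1792543 = 1367271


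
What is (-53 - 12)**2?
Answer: 4225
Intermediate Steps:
(-53 - 12)**2 = (-65)**2 = 4225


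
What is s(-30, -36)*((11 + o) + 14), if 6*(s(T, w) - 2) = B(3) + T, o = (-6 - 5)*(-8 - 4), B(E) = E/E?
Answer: -2669/6 ≈ -444.83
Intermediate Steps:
B(E) = 1
o = 132 (o = -11*(-12) = 132)
s(T, w) = 13/6 + T/6 (s(T, w) = 2 + (1 + T)/6 = 2 + (1/6 + T/6) = 13/6 + T/6)
s(-30, -36)*((11 + o) + 14) = (13/6 + (1/6)*(-30))*((11 + 132) + 14) = (13/6 - 5)*(143 + 14) = -17/6*157 = -2669/6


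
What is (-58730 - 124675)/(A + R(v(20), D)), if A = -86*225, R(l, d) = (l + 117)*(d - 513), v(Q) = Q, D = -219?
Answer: 61135/39878 ≈ 1.5331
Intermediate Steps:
R(l, d) = (-513 + d)*(117 + l) (R(l, d) = (117 + l)*(-513 + d) = (-513 + d)*(117 + l))
A = -19350
(-58730 - 124675)/(A + R(v(20), D)) = (-58730 - 124675)/(-19350 + (-60021 - 513*20 + 117*(-219) - 219*20)) = -183405/(-19350 + (-60021 - 10260 - 25623 - 4380)) = -183405/(-19350 - 100284) = -183405/(-119634) = -183405*(-1/119634) = 61135/39878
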